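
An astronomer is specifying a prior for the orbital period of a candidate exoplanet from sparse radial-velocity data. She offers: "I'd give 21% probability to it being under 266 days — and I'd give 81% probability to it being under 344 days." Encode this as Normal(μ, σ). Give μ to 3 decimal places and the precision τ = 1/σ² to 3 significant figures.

μ = 303.345, τ = 0.000466

The p-quantile of Normal(μ,σ) is μ + z_p·σ, with z_{0.21} = -0.8064 and z_{0.81} = 0.8779.
Eliminate σ: μ = (z₂·x₁ − z₁·x₂)/(z₂ − z₁) = (0.8779·266 − (-0.8064)·344)/1.684 = 303.345.
Then σ = (x₂ − x₁)/(z₂ − z₁) = (344 − 266)/1.684 = 46.310.
Precision τ = 1/σ² = 1/46.31² = 0.000466.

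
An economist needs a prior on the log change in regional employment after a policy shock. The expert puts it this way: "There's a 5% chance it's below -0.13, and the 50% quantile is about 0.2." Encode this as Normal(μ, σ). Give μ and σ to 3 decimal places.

μ = 0.200, σ = 0.201

The p-quantile of Normal(μ,σ) is μ + z_p·σ, with z_{0.05} = -1.645 and z_{0.5} = 0.
Eliminate σ: μ = (z₂·x₁ − z₁·x₂)/(z₂ − z₁) = (0·-0.13 − (-1.645)·0.2)/1.645 = 0.200.
Then σ = (x₂ − x₁)/(z₂ − z₁) = (0.2 − -0.13)/1.645 = 0.201.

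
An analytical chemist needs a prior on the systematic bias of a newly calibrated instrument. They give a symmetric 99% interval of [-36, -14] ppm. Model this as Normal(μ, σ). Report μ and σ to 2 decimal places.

μ = -25.00, σ = 4.27

A symmetric 99% interval runs μ ± z·σ with z = 2.576.
Half-width = 11, so σ = 11/2.576 = 4.27.
μ is the interval midpoint, -25.00.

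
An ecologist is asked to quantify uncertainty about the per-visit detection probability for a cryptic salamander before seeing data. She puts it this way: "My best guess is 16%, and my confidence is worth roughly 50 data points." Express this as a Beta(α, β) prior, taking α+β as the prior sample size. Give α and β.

α = 8, β = 42

Under the effective-sample-size interpretation, Beta(α, β) has prior mean α/(α+β) and prior sample size α+β.
So α+β = 50 and α/(α+β) = 0.16, giving α = 0.16·50 = 8 and β = 50 − 8 = 42.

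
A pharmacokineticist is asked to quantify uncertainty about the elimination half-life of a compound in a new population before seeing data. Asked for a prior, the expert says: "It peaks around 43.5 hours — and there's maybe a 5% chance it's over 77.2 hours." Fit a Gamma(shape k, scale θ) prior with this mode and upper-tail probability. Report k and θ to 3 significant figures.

k ≈ 9.47, θ ≈ 5.13

Gamma(k,θ) with k>1 has mode (k−1)θ, so θ = 43.5/(k−1).
Need P(X < 77.2) = 0.95 with θ tied to k this way. Start at k = 2, θ = 43.5: P(X<77.2) ≈ 0.530.
Too low — raise k to concentrate. Iterating converges to k ≈ 9.47.
Then θ = 43.5/(9.47−1) ≈ 5.13.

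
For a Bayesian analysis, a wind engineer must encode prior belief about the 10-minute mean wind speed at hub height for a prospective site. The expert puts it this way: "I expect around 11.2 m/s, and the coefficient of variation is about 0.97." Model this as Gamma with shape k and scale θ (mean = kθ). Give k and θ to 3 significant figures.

k ≈ 1.06, θ ≈ 10.5

For Gamma(k, scale θ): mean = kθ, variance = kθ², so CV = 1/√k.
CV = 0.97, hence k = 1/CV² = 1.06.
Then θ = mean/k = 11.2/1.06 = 10.5.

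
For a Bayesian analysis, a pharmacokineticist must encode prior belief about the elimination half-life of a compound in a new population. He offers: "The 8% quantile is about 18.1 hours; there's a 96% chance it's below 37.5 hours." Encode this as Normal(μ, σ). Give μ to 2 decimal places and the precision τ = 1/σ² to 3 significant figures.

The p-quantile of Normal(μ,σ) is μ + z_p·σ, with z_{0.08} = -1.405 and z_{0.96} = 1.751.
Eliminate σ: μ = (z₂·x₁ − z₁·x₂)/(z₂ − z₁) = (1.751·18.1 − (-1.405)·37.5)/3.156 = 26.74.
Then σ = (x₂ − x₁)/(z₂ − z₁) = (37.5 − 18.1)/3.156 = 6.15.
Precision τ = 1/σ² = 1/6.147² = 0.0265.

μ = 26.74, τ = 0.0265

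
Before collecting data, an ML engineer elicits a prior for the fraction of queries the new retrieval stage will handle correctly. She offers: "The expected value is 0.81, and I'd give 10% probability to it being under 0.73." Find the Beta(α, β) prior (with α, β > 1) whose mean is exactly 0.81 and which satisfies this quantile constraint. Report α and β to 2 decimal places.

α ≈ 33.89, β ≈ 7.95

With mean 0.81 fixed, write α = 0.81s, β = 0.19s where s = α+β.
Need P(θ < 0.73) = 0.1 under Beta(0.81s, 0.19s). Normal approximation: (q−m)/√(m(1−m)/s) ≈ z_{0.1} = -1.28, so s ≈ 0.81·0.19·(-1.28)²/(0.73−0.81)² = 39.5.
At s = 39.5: P(θ<0.73) ≈ 0.106. Adjusting to match 0.1 gives s ≈ 41.84.
So α = 0.81·41.84 ≈ 33.89, β = 0.19·41.84 ≈ 7.95.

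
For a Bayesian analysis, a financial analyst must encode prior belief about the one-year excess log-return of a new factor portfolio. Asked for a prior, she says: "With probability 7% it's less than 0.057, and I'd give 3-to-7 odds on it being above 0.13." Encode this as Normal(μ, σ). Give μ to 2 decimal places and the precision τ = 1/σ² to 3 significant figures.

μ = 0.11, τ = 751

The p-quantile of Normal(μ,σ) is μ + z_p·σ, with z_{0.07} = -1.476 and z_{0.7} = 0.5244.
Eliminate σ: μ = (z₂·x₁ − z₁·x₂)/(z₂ − z₁) = (0.5244·0.057 − (-1.476)·0.13)/2 = 0.11.
Then σ = (x₂ − x₁)/(z₂ − z₁) = (0.13 − 0.057)/2 = 0.04.
Precision τ = 1/σ² = 1/0.0365² = 751.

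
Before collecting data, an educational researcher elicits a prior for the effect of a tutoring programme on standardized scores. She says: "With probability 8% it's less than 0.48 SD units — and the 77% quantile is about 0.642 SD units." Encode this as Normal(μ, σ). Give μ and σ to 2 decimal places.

For Normal(μ,σ), the p-quantile is μ + z_p·σ. Here z_{0.08} = -1.405, z_{0.77} = 0.7388.
So 0.48 = μ − 1.405σ and 0.642 = μ + 0.7388σ.
Subtracting: σ = (0.642 − 0.48)/(0.7388 − (-1.405)) = 0.08.
Then μ = 0.48 − (-1.405)·0.08 = 0.59.

μ = 0.59, σ = 0.08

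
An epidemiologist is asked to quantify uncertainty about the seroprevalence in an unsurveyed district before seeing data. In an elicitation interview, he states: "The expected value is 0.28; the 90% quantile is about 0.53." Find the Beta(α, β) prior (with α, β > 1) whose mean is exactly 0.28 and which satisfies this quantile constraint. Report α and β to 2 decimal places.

With mean 0.28 fixed, write α = 0.28s, β = 0.72s where s = α+β.
Need P(θ < 0.53) = 0.9 under Beta(0.28s, 0.72s). Normal approximation: (q−m)/√(m(1−m)/s) ≈ z_{0.9} = 1.28, so s ≈ 0.28·0.72·(1.28)²/(0.53−0.28)² = 5.3.
At s = 5.3: P(θ<0.53) ≈ 0.895. Adjusting to match 0.9 gives s ≈ 5.59.
So α = 0.28·5.59 ≈ 1.56, β = 0.72·5.59 ≈ 4.02.

α ≈ 1.56, β ≈ 4.02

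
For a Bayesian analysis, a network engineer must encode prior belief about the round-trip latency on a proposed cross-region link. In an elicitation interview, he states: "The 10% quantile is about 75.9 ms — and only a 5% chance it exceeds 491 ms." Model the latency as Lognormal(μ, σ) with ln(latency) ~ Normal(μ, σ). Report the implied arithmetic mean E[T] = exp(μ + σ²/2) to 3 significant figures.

E[T] ≈ 211 ms

If T ~ Lognormal(μ,σ) then ln T ~ Normal(μ,σ), so the p-quantile of ln T is μ + z_p·σ.
ln(75.9) = 4.329 and ln(491) = 6.196; z_{0.1} = -1.282, z_{0.95} = 1.645.
σ = (6.196 − 4.329)/(1.645 − (-1.282)) = 0.638.
μ = 4.329 − (-1.282)·0.638 = 5.147.
E[T] = exp(μ + σ²/2) = exp(5.147 + 0.2035) = 211 ms.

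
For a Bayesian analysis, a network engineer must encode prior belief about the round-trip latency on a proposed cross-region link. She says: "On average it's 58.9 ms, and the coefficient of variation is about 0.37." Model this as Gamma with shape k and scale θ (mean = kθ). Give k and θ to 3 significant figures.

For Gamma(k, scale θ): mean = kθ, variance = kθ², so CV = 1/√k.
CV = 0.37, hence k = 1/CV² = 7.3.
Then θ = mean/k = 58.9/7.3 = 8.06.

k ≈ 7.3, θ ≈ 8.06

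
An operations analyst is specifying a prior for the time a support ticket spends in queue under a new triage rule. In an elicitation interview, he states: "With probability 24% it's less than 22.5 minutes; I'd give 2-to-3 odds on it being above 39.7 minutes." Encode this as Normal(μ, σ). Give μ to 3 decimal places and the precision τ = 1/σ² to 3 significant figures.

μ = 35.159, τ = 0.00311

The p-quantile of Normal(μ,σ) is μ + z_p·σ, with z_{0.24} = -0.7063 and z_{0.6} = 0.2533.
Eliminate σ: μ = (z₂·x₁ − z₁·x₂)/(z₂ − z₁) = (0.2533·22.5 − (-0.7063)·39.7)/0.9596 = 35.159.
Then σ = (x₂ − x₁)/(z₂ − z₁) = (39.7 − 22.5)/0.9596 = 17.923.
Precision τ = 1/σ² = 1/17.92² = 0.00311.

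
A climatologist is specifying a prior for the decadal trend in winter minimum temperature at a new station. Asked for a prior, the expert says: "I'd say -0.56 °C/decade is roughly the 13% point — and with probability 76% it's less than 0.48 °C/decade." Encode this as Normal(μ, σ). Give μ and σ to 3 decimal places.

μ = 0.079, σ = 0.567

The p-quantile of Normal(μ,σ) is μ + z_p·σ, with z_{0.13} = -1.126 and z_{0.76} = 0.7063.
Eliminate σ: μ = (z₂·x₁ − z₁·x₂)/(z₂ − z₁) = (0.7063·-0.56 − (-1.126)·0.48)/1.833 = 0.079.
Then σ = (x₂ − x₁)/(z₂ − z₁) = (0.48 − -0.56)/1.833 = 0.567.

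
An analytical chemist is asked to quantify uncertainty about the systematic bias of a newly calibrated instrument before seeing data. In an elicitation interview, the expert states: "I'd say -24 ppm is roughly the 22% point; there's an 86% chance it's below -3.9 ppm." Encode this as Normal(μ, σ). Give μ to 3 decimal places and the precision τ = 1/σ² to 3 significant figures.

The p-quantile of Normal(μ,σ) is μ + z_p·σ, with z_{0.22} = -0.7722 and z_{0.86} = 1.08.
Eliminate σ: μ = (z₂·x₁ − z₁·x₂)/(z₂ − z₁) = (1.08·-24 − (-0.7722)·-3.9)/1.853 = -15.622.
Then σ = (x₂ − x₁)/(z₂ − z₁) = (-3.9 − -24)/1.853 = 10.850.
Precision τ = 1/σ² = 1/10.85² = 0.00849.

μ = -15.622, τ = 0.00849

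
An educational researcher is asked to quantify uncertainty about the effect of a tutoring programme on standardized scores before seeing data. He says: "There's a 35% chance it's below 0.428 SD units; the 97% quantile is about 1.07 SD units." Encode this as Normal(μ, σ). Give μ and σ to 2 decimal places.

For Normal(μ,σ), the p-quantile is μ + z_p·σ. Here z_{0.35} = -0.3853, z_{0.97} = 1.881.
So 0.428 = μ − 0.3853σ and 1.07 = μ + 1.881σ.
Subtracting: σ = (1.07 − 0.428)/(1.881 − (-0.3853)) = 0.28.
Then μ = 0.428 − (-0.3853)·0.28 = 0.54.

μ = 0.54, σ = 0.28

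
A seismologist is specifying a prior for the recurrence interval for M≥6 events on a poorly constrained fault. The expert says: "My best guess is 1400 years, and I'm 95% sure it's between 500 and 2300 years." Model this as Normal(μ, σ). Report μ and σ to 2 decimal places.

A symmetric 95% interval runs μ ± z·σ with z = 1.96.
Half-width = 900, so σ = 900/1.96 = 459.19.
μ is the stated best guess, 1400.00.

μ = 1400.00, σ = 459.19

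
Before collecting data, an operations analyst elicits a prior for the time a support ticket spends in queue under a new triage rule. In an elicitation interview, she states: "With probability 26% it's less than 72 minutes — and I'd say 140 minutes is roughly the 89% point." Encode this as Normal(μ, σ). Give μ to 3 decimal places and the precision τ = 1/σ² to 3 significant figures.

μ = 95.396, τ = 0.000756

The p-quantile of Normal(μ,σ) is μ + z_p·σ, with z_{0.26} = -0.6433 and z_{0.89} = 1.227.
Eliminate σ: μ = (z₂·x₁ − z₁·x₂)/(z₂ − z₁) = (1.227·72 − (-0.6433)·140)/1.87 = 95.396.
Then σ = (x₂ − x₁)/(z₂ − z₁) = (140 − 72)/1.87 = 36.366.
Precision τ = 1/σ² = 1/36.37² = 0.000756.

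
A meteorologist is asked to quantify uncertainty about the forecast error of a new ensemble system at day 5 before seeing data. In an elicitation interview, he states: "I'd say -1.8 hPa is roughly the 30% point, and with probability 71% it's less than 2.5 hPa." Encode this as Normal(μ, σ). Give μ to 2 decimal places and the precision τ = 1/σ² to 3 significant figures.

The p-quantile of Normal(μ,σ) is μ + z_p·σ, with z_{0.3} = -0.5244 and z_{0.71} = 0.5534.
Eliminate σ: μ = (z₂·x₁ − z₁·x₂)/(z₂ − z₁) = (0.5534·-1.8 − (-0.5244)·2.5)/1.078 = 0.29.
Then σ = (x₂ − x₁)/(z₂ − z₁) = (2.5 − -1.8)/1.078 = 3.99.
Precision τ = 1/σ² = 1/3.99² = 0.0628.

μ = 0.29, τ = 0.0628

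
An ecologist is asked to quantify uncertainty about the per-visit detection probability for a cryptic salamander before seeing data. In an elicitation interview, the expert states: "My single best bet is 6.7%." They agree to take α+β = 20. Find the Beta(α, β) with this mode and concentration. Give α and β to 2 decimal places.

For α,β > 1 the Beta mode is (α−1)/(α+β−2). With α+β = 20, the mode is (α−1)/18.
Set (α−1)/18 = 0.067 → α = 1 + 0.067·18 = 2.21.
β = 20 − α = 17.79.

α = 2.21, β = 17.79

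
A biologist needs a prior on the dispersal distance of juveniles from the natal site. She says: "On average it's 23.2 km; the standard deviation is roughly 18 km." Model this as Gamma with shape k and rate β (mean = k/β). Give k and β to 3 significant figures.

For Gamma(k, rate β): mean = k/β, variance = k/β², so CV = 1/√k.
CV = SD/mean = 18/23.2 = 0.7759, hence k = 1/CV² = 1.66.
Then β = k/mean = 1.66/23.2 = 0.0716.

k ≈ 1.66, β ≈ 0.0716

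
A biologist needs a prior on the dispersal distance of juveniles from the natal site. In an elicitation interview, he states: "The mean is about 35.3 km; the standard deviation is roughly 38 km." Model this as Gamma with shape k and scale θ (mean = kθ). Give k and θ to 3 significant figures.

For Gamma(k, scale θ): mean = kθ, variance = kθ², so CV = 1/√k.
CV = SD/mean = 38/35.3 = 1.076, hence k = 1/CV² = 0.863.
Then θ = mean/k = 35.3/0.863 = 40.9.

k ≈ 0.863, θ ≈ 40.9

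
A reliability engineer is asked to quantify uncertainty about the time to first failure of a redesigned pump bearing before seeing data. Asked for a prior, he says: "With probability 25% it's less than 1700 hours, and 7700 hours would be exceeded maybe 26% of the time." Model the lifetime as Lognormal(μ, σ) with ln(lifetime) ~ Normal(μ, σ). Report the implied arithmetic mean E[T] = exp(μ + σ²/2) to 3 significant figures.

E[T] ≈ 7100 hours

If T ~ Lognormal(μ,σ) then ln T ~ Normal(μ,σ), so the p-quantile of ln T is μ + z_p·σ.
ln(1700) = 7.438 and ln(7700) = 8.949; z_{0.25} = -0.6745, z_{0.74} = 0.6433.
σ = (8.949 − 7.438)/(0.6433 − (-0.6745)) = 1.146.
μ = 7.438 − (-0.6745)·1.146 = 8.212.
E[T] = exp(μ + σ²/2) = exp(8.212 + 0.6570) = 7100 hours.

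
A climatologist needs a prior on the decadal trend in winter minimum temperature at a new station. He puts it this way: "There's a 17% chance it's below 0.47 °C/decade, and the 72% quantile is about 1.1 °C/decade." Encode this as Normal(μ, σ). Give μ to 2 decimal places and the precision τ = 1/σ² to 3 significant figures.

For Normal(μ,σ), the p-quantile is μ + z_p·σ. Here z_{0.17} = -0.9542, z_{0.72} = 0.5828.
So 0.47 = μ − 0.9542σ and 1.1 = μ + 0.5828σ.
Subtracting: σ = (1.1 − 0.47)/(0.5828 − (-0.9542)) = 0.41.
Then μ = 0.47 − (-0.9542)·0.41 = 0.86.
Precision τ = 1/σ² = 1/0.4099² = 5.95.

μ = 0.86, τ = 5.95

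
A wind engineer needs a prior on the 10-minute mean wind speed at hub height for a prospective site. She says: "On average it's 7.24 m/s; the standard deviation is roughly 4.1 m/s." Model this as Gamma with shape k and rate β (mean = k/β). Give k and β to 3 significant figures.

k ≈ 3.12, β ≈ 0.431

For Gamma(k, rate β): mean = k/β, variance = k/β², so CV = 1/√k.
CV = SD/mean = 4.1/7.24 = 0.5663, hence k = 1/CV² = 3.12.
Then β = k/mean = 3.12/7.24 = 0.431.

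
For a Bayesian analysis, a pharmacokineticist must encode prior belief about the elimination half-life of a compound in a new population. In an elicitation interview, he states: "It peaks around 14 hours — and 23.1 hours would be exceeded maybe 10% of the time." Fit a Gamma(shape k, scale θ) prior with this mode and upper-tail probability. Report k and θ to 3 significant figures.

Gamma(k,θ) with k>1 has mode (k−1)θ, so θ = 14/(k−1).
Need P(X < 23.1) = 0.9 with θ tied to k this way. Start at k = 2, θ = 14: P(X<23.1) ≈ 0.491.
Too low — raise k to concentrate. Iterating converges to k ≈ 8.52.
Then θ = 14/(8.52−1) ≈ 1.86.

k ≈ 8.52, θ ≈ 1.86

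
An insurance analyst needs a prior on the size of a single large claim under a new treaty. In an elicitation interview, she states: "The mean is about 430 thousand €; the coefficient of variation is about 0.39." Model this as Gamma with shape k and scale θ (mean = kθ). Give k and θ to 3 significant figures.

k ≈ 6.57, θ ≈ 65.4

For Gamma(k, scale θ): mean = kθ, variance = kθ², so CV = 1/√k.
CV = 0.39, hence k = 1/CV² = 6.57.
Then θ = mean/k = 430/6.57 = 65.4.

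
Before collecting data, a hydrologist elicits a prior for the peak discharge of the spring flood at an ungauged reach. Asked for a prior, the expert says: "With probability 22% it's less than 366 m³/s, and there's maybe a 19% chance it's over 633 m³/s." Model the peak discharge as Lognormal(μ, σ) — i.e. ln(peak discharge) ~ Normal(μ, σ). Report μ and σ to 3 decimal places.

If T ~ Lognormal(μ,σ) then ln T ~ Normal(μ,σ), so the p-quantile of ln T is μ + z_p·σ.
ln(366) = 5.903 and ln(633) = 6.45; z_{0.22} = -0.7722, z_{0.81} = 0.8779.
σ = (6.45 − 5.903)/(0.8779 − (-0.7722)) = 0.332.
μ = 5.903 − (-0.7722)·0.332 = 6.159.

μ ≈ 6.159, σ ≈ 0.332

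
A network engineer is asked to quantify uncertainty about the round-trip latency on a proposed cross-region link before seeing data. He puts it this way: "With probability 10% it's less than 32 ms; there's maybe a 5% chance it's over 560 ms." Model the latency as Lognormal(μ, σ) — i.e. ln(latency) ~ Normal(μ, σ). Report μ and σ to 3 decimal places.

μ ≈ 4.719, σ ≈ 0.978

If T ~ Lognormal(μ,σ) then ln T ~ Normal(μ,σ), so the p-quantile of ln T is μ + z_p·σ.
ln(32) = 3.466 and ln(560) = 6.328; z_{0.1} = -1.282, z_{0.95} = 1.645.
σ = (6.328 − 3.466)/(1.645 − (-1.282)) = 0.978.
μ = 3.466 − (-1.282)·0.978 = 4.719.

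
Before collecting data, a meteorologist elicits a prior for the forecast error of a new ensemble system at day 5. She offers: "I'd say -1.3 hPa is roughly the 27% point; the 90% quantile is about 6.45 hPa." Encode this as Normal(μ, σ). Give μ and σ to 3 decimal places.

μ = 1.207, σ = 4.091

The p-quantile of Normal(μ,σ) is μ + z_p·σ, with z_{0.27} = -0.6128 and z_{0.9} = 1.282.
Eliminate σ: μ = (z₂·x₁ − z₁·x₂)/(z₂ − z₁) = (1.282·-1.3 − (-0.6128)·6.45)/1.894 = 1.207.
Then σ = (x₂ − x₁)/(z₂ − z₁) = (6.45 − -1.3)/1.894 = 4.091.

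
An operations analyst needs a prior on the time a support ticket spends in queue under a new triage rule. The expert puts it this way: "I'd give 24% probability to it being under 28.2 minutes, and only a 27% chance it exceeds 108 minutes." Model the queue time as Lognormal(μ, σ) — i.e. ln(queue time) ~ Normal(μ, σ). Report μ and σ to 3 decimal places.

μ ≈ 4.058, σ ≈ 1.018

If T ~ Lognormal(μ,σ) then ln T ~ Normal(μ,σ), so the p-quantile of ln T is μ + z_p·σ.
ln(28.2) = 3.339 and ln(108) = 4.682; z_{0.24} = -0.7063, z_{0.73} = 0.6128.
σ = (4.682 − 3.339)/(0.6128 − (-0.7063)) = 1.018.
μ = 3.339 − (-0.7063)·1.018 = 4.058.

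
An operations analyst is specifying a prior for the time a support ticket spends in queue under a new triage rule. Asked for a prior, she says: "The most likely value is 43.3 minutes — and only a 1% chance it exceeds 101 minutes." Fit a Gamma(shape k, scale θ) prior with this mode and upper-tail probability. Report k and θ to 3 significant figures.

k ≈ 7.64, θ ≈ 6.52

Gamma(k,θ) with k>1 has mode (k−1)θ, so θ = 43.3/(k−1).
Need P(X < 101) = 0.99 with θ tied to k this way. Start at k = 2, θ = 43.3: P(X<101) ≈ 0.677.
Too low — raise k to concentrate. Iterating converges to k ≈ 7.64.
Then θ = 43.3/(7.64−1) ≈ 6.52.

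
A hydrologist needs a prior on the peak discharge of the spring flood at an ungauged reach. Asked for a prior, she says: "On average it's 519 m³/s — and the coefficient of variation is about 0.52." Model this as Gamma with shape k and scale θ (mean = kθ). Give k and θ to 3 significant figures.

k ≈ 3.7, θ ≈ 140

For Gamma(k, scale θ): mean = kθ, variance = kθ², so CV = 1/√k.
CV = 0.52, hence k = 1/CV² = 3.7.
Then θ = mean/k = 519/3.7 = 140.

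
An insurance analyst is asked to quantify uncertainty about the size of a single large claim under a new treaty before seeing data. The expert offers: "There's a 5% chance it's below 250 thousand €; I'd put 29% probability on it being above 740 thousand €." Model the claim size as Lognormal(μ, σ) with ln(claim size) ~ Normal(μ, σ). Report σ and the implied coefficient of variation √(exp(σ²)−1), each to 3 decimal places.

σ ≈ 0.494, CV ≈ 0.525

If T ~ Lognormal(μ,σ) then ln T ~ Normal(μ,σ), so the p-quantile of ln T is μ + z_p·σ.
ln(250) = 5.521 and ln(740) = 6.607; z_{0.05} = -1.645, z_{0.71} = 0.5534.
σ = (6.607 − 5.521)/(0.5534 − (-1.645)) = 0.494.
μ = 5.521 − (-1.645)·0.494 = 6.333.
CV = √(exp(σ²)−1) = √(exp(0.2437)−1) = 0.525.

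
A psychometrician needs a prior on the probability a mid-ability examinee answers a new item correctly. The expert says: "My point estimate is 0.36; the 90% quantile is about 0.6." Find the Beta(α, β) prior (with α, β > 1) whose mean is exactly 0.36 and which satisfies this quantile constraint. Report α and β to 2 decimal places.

α ≈ 2.41, β ≈ 4.29

With mean 0.36 fixed, write α = 0.36s, β = 0.64s where s = α+β.
Need P(θ < 0.6) = 0.9 under Beta(0.36s, 0.64s). Normal approximation: (q−m)/√(m(1−m)/s) ≈ z_{0.9} = 1.28, so s ≈ 0.36·0.64·(1.28)²/(0.6−0.36)² = 6.6.
At s = 6.6: P(θ<0.6) ≈ 0.898. Adjusting to match 0.9 gives s ≈ 6.71.
So α = 0.36·6.71 ≈ 2.41, β = 0.64·6.71 ≈ 4.29.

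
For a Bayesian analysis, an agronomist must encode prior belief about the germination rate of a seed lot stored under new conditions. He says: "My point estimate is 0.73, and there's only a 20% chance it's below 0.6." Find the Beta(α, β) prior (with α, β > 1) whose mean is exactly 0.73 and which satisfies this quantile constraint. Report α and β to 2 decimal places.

α ≈ 5.39, β ≈ 1.99

With mean 0.73 fixed, write α = 0.73s, β = 0.27s where s = α+β.
Need P(θ < 0.6) = 0.2 under Beta(0.73s, 0.27s). Normal approximation: (q−m)/√(m(1−m)/s) ≈ z_{0.2} = -0.842, so s ≈ 0.73·0.27·(-0.842)²/(0.6−0.73)² = 8.3.
At s = 8.3: P(θ<0.6) ≈ 0.190. Adjusting to match 0.2 gives s ≈ 7.39.
So α = 0.73·7.39 ≈ 5.39, β = 0.27·7.39 ≈ 1.99.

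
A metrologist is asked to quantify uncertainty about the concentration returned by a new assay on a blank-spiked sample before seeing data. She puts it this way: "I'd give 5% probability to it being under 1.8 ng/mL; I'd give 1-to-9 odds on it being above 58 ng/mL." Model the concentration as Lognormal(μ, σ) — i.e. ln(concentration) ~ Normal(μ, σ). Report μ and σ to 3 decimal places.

μ ≈ 2.540, σ ≈ 1.187

If T ~ Lognormal(μ,σ) then ln T ~ Normal(μ,σ), so the p-quantile of ln T is μ + z_p·σ.
ln(1.8) = 0.5878 and ln(58) = 4.06; z_{0.05} = -1.645, z_{0.9} = 1.282.
σ = (4.06 − 0.5878)/(1.282 − (-1.645)) = 1.187.
μ = 0.5878 − (-1.645)·1.187 = 2.540.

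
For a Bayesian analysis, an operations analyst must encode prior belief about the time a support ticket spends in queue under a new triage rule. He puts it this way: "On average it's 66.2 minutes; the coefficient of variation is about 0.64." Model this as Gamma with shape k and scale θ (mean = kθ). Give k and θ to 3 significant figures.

For Gamma(k, scale θ): mean = kθ, variance = kθ², so CV = 1/√k.
CV = 0.64, hence k = 1/CV² = 2.44.
Then θ = mean/k = 66.2/2.44 = 27.1.

k ≈ 2.44, θ ≈ 27.1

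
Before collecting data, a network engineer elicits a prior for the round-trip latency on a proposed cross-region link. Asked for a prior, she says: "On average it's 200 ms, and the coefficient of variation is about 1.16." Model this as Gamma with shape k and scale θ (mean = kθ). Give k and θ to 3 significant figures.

k ≈ 0.743, θ ≈ 269

For Gamma(k, scale θ): mean = kθ, variance = kθ², so CV = 1/√k.
CV = 1.16, hence k = 1/CV² = 0.743.
Then θ = mean/k = 200/0.743 = 269.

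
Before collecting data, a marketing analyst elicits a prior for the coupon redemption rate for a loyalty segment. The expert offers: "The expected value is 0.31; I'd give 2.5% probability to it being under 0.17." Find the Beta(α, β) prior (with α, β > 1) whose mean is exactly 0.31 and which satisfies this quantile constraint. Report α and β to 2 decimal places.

α ≈ 10.78, β ≈ 23.99

With mean 0.31 fixed, write α = 0.31s, β = 0.69s where s = α+β.
Need P(θ < 0.17) = 0.025 under Beta(0.31s, 0.69s). Normal approximation: (q−m)/√(m(1−m)/s) ≈ z_{0.025} = -1.96, so s ≈ 0.31·0.69·(-1.96)²/(0.17−0.31)² = 41.9.
At s = 41.9: P(θ<0.17) ≈ 0.015. Adjusting to match 0.025 gives s ≈ 34.77.
So α = 0.31·34.77 ≈ 10.78, β = 0.69·34.77 ≈ 23.99.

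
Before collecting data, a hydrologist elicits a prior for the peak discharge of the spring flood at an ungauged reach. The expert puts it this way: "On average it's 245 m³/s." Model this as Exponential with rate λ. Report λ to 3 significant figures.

λ ≈ 0.00408

Exponential mean = 1/λ, so λ = 1/245.0 = 0.00408.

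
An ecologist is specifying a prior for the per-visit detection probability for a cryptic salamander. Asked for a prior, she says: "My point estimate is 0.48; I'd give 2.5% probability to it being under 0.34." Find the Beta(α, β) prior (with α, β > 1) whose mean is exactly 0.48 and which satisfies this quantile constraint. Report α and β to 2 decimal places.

With mean 0.48 fixed, write α = 0.48s, β = 0.52s where s = α+β.
Need P(θ < 0.34) = 0.025 under Beta(0.48s, 0.52s). Normal approximation: (q−m)/√(m(1−m)/s) ≈ z_{0.025} = -1.96, so s ≈ 0.48·0.52·(-1.96)²/(0.34−0.48)² = 48.9.
At s = 48.9: P(θ<0.34) ≈ 0.023. Adjusting to match 0.025 gives s ≈ 46.91.
So α = 0.48·46.91 ≈ 22.51, β = 0.52·46.91 ≈ 24.39.

α ≈ 22.51, β ≈ 24.39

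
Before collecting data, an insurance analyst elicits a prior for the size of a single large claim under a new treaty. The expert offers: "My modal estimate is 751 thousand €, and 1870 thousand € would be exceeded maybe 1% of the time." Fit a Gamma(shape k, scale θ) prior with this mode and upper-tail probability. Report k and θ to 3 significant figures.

Gamma(k,θ) with k>1 has mode (k−1)θ, so θ = 751/(k−1).
Need P(X < 1870) = 0.99 with θ tied to k this way. Start at k = 2, θ = 751: P(X<1870) ≈ 0.711.
Too low — raise k to concentrate. Iterating converges to k ≈ 6.64.
Then θ = 751/(6.64−1) ≈ 133.

k ≈ 6.64, θ ≈ 133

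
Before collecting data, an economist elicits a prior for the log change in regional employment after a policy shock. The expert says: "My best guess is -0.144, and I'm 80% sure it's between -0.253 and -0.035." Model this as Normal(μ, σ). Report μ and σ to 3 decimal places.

A symmetric 80% interval runs μ ± z·σ with z = 1.282.
Half-width = 0.109, so σ = 0.109/1.282 = 0.085.
μ is the stated best guess, -0.144.

μ = -0.144, σ = 0.085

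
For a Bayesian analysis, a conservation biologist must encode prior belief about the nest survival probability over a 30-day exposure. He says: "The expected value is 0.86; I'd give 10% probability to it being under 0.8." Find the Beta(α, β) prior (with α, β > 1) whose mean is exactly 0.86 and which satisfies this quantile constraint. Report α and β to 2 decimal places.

With mean 0.86 fixed, write α = 0.86s, β = 0.14s where s = α+β.
Need P(θ < 0.8) = 0.1 under Beta(0.86s, 0.14s). Normal approximation: (q−m)/√(m(1−m)/s) ≈ z_{0.1} = -1.28, so s ≈ 0.86·0.14·(-1.28)²/(0.8−0.86)² = 54.9.
At s = 54.9: P(θ<0.8) ≈ 0.106. Adjusting to match 0.1 gives s ≈ 58.56.
So α = 0.86·58.56 ≈ 50.37, β = 0.14·58.56 ≈ 8.20.

α ≈ 50.37, β ≈ 8.20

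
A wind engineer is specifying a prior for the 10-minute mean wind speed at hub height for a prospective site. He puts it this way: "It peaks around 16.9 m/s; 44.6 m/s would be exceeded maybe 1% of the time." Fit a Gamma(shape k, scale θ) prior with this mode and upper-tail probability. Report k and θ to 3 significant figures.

Gamma(k,θ) with k>1 has mode (k−1)θ, so θ = 16.9/(k−1).
Need P(X < 44.6) = 0.99 with θ tied to k this way. Start at k = 2, θ = 16.9: P(X<44.6) ≈ 0.740.
Too low — raise k to concentrate. Iterating converges to k ≈ 5.92.
Then θ = 16.9/(5.92−1) ≈ 3.43.

k ≈ 5.92, θ ≈ 3.43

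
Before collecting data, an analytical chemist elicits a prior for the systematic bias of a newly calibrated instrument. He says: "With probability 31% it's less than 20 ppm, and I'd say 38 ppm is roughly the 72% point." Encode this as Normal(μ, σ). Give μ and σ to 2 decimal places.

μ = 28.27, σ = 16.69

The p-quantile of Normal(μ,σ) is μ + z_p·σ, with z_{0.31} = -0.4959 and z_{0.72} = 0.5828.
Eliminate σ: μ = (z₂·x₁ − z₁·x₂)/(z₂ − z₁) = (0.5828·20 − (-0.4959)·38)/1.079 = 28.27.
Then σ = (x₂ − x₁)/(z₂ − z₁) = (38 − 20)/1.079 = 16.69.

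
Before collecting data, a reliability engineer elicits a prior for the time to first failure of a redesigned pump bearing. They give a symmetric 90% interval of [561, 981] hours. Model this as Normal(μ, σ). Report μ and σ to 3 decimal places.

μ = 771.000, σ = 127.671

A symmetric 90% interval runs μ ± z·σ with z = 1.645.
Half-width = 210, so σ = 210/1.645 = 127.671.
μ is the interval midpoint, 771.000.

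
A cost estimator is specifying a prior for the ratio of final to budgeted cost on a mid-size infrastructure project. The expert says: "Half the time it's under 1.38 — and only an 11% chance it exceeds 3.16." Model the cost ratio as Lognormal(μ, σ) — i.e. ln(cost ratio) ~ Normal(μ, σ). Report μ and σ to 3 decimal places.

If T ~ Lognormal(μ,σ) then ln T ~ Normal(μ,σ), so the p-quantile of ln T is μ + z_p·σ.
ln(1.38) = 0.3221 and ln(3.16) = 1.151; z_{0.5} = 0, z_{0.89} = 1.227.
σ = (1.151 − 0.3221)/(1.227 − (0)) = 0.675.
μ = 0.3221 − (0)·0.675 = 0.322.

μ ≈ 0.322, σ ≈ 0.675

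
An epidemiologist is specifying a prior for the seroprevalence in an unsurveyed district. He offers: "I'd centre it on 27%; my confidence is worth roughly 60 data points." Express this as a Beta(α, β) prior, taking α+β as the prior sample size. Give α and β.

α = 16.2, β = 43.8

Under the effective-sample-size interpretation, Beta(α, β) has prior mean α/(α+β) and prior sample size α+β.
So α+β = 60 and α/(α+β) = 0.27, giving α = 0.27·60 = 16.2 and β = 60 − 16.2 = 43.8.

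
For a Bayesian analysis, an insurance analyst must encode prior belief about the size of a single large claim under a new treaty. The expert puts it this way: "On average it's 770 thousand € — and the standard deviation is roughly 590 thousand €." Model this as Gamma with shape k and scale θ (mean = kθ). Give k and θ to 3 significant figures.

k ≈ 1.7, θ ≈ 452

For Gamma(k, scale θ): mean = kθ, variance = kθ², so CV = 1/√k.
CV = SD/mean = 590/770 = 0.7662, hence k = 1/CV² = 1.7.
Then θ = mean/k = 770/1.7 = 452.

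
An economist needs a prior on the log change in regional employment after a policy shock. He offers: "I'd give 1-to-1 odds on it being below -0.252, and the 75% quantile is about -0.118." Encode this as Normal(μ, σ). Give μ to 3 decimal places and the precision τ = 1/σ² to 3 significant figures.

The p-quantile of Normal(μ,σ) is μ + z_p·σ, with z_{0.5} = 0 and z_{0.75} = 0.6745.
Eliminate σ: μ = (z₂·x₁ − z₁·x₂)/(z₂ − z₁) = (0.6745·-0.252 − (0)·-0.118)/0.6745 = -0.252.
Then σ = (x₂ − x₁)/(z₂ − z₁) = (-0.118 − -0.252)/0.6745 = 0.199.
Precision τ = 1/σ² = 1/0.1987² = 25.3.

μ = -0.252, τ = 25.3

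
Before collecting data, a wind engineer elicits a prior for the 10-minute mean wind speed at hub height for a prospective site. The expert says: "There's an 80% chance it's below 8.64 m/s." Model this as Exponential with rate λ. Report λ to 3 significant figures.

P(T < 8.64) = 1 − e^(−λ·8.64) = 0.8, so λ = −ln(1−0.8)/8.64 = −ln(0.2)/8.64 = 0.186.

λ ≈ 0.186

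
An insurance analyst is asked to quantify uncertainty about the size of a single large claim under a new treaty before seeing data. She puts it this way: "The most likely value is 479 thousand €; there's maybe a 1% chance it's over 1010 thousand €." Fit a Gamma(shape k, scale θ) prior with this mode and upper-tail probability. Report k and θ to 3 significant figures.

Gamma(k,θ) with k>1 has mode (k−1)θ, so θ = 479/(k−1).
Need P(X < 1010) = 0.99 with θ tied to k this way. Start at k = 2, θ = 479: P(X<1010) ≈ 0.623.
Too low — raise k to concentrate. Iterating converges to k ≈ 9.74.
Then θ = 479/(9.74−1) ≈ 54.8.

k ≈ 9.74, θ ≈ 54.8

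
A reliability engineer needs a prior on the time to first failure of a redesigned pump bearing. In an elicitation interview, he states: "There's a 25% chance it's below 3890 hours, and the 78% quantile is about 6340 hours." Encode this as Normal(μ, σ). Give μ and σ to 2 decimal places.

For Normal(μ,σ), the p-quantile is μ + z_p·σ. Here z_{0.25} = -0.6745, z_{0.78} = 0.7722.
So 3890 = μ − 0.6745σ and 6340 = μ + 0.7722σ.
Subtracting: σ = (6340 − 3890)/(0.7722 − (-0.6745)) = 1693.53.
Then μ = 3890 − (-0.6745)·1693.53 = 5032.27.

μ = 5032.27, σ = 1693.53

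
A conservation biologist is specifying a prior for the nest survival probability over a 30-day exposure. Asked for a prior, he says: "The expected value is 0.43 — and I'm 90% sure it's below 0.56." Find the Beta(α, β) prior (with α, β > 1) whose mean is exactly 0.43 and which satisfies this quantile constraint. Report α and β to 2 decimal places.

With mean 0.43 fixed, write α = 0.43s, β = 0.57s where s = α+β.
Need P(θ < 0.56) = 0.9 under Beta(0.43s, 0.57s). Normal approximation: (q−m)/√(m(1−m)/s) ≈ z_{0.9} = 1.28, so s ≈ 0.43·0.57·(1.28)²/(0.56−0.43)² = 23.8.
At s = 23.8: P(θ<0.56) ≈ 0.899. Adjusting to match 0.9 gives s ≈ 23.95.
So α = 0.43·23.95 ≈ 10.30, β = 0.57·23.95 ≈ 13.65.

α ≈ 10.30, β ≈ 13.65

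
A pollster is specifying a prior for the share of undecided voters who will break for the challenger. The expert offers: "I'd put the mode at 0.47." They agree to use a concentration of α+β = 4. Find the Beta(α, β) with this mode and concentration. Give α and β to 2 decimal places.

For α,β > 1 the Beta mode is (α−1)/(α+β−2). With α+β = 4, the mode is (α−1)/2.
Set (α−1)/2 = 0.47 → α = 1 + 0.47·2 = 1.94.
β = 4 − α = 2.06.

α = 1.94, β = 2.06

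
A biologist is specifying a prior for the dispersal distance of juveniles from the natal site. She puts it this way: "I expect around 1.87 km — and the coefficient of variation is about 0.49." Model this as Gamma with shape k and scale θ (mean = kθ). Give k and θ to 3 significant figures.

k ≈ 4.16, θ ≈ 0.449

For Gamma(k, scale θ): mean = kθ, variance = kθ², so CV = 1/√k.
CV = 0.49, hence k = 1/CV² = 4.16.
Then θ = mean/k = 1.87/4.16 = 0.449.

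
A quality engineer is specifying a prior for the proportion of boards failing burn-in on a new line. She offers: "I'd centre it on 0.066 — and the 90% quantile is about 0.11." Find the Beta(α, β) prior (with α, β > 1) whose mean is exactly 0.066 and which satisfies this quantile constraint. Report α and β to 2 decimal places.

α ≈ 3.76, β ≈ 53.24

With mean 0.066 fixed, write α = 0.066s, β = 0.934s where s = α+β.
Need P(θ < 0.11) = 0.9 under Beta(0.066s, 0.934s). Normal approximation: (q−m)/√(m(1−m)/s) ≈ z_{0.9} = 1.28, so s ≈ 0.066·0.934·(1.28)²/(0.11−0.066)² = 52.3.
At s = 52.3: P(θ<0.11) ≈ 0.893. Adjusting to match 0.9 gives s ≈ 57.00.
So α = 0.066·57.00 ≈ 3.76, β = 0.934·57.00 ≈ 53.24.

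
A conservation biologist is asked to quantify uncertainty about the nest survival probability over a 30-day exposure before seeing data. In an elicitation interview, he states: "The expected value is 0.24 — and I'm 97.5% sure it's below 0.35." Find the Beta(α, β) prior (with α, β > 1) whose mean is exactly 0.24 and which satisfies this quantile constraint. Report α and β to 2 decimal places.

α ≈ 15.62, β ≈ 49.45

With mean 0.24 fixed, write α = 0.24s, β = 0.76s where s = α+β.
Need P(θ < 0.35) = 0.975 under Beta(0.24s, 0.76s). Normal approximation: (q−m)/√(m(1−m)/s) ≈ z_{0.975} = 1.96, so s ≈ 0.24·0.76·(1.96)²/(0.35−0.24)² = 57.9.
At s = 57.9: P(θ<0.35) ≈ 0.968. Adjusting to match 0.975 gives s ≈ 65.07.
So α = 0.24·65.07 ≈ 15.62, β = 0.76·65.07 ≈ 49.45.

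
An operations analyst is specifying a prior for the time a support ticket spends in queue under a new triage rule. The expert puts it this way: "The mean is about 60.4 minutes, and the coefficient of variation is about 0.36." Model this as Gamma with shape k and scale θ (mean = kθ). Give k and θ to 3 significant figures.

k ≈ 7.72, θ ≈ 7.83

For Gamma(k, scale θ): mean = kθ, variance = kθ², so CV = 1/√k.
CV = 0.36, hence k = 1/CV² = 7.72.
Then θ = mean/k = 60.4/7.72 = 7.83.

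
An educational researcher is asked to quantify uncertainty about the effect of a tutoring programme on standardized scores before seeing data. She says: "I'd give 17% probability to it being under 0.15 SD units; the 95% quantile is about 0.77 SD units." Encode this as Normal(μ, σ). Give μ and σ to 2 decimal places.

μ = 0.38, σ = 0.24

The p-quantile of Normal(μ,σ) is μ + z_p·σ, with z_{0.17} = -0.9542 and z_{0.95} = 1.645.
Eliminate σ: μ = (z₂·x₁ − z₁·x₂)/(z₂ − z₁) = (1.645·0.15 − (-0.9542)·0.77)/2.599 = 0.38.
Then σ = (x₂ − x₁)/(z₂ − z₁) = (0.77 − 0.15)/2.599 = 0.24.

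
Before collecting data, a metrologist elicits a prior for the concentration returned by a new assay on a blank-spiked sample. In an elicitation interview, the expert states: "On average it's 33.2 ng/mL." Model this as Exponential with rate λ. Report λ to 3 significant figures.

λ ≈ 0.0301

Exponential mean = 1/λ, so λ = 1/33.2 = 0.0301.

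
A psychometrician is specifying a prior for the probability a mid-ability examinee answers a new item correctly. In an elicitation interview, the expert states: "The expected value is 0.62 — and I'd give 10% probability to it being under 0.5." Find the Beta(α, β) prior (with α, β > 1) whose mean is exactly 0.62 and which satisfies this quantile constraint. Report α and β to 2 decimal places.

With mean 0.62 fixed, write α = 0.62s, β = 0.38s where s = α+β.
Need P(θ < 0.5) = 0.1 under Beta(0.62s, 0.38s). Normal approximation: (q−m)/√(m(1−m)/s) ≈ z_{0.1} = -1.28, so s ≈ 0.62·0.38·(-1.28)²/(0.5−0.62)² = 26.9.
At s = 26.9: P(θ<0.5) ≈ 0.102. Adjusting to match 0.1 gives s ≈ 27.37.
So α = 0.62·27.37 ≈ 16.97, β = 0.38·27.37 ≈ 10.40.

α ≈ 16.97, β ≈ 10.40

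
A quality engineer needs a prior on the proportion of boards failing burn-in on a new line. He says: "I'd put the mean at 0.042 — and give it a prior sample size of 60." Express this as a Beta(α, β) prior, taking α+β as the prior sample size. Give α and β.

Under the effective-sample-size interpretation, Beta(α, β) has prior mean α/(α+β) and prior sample size α+β.
So α+β = 60 and α/(α+β) = 0.042, giving α = 0.042·60 = 2.52 and β = 60 − 2.52 = 57.48.

α = 2.52, β = 57.48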